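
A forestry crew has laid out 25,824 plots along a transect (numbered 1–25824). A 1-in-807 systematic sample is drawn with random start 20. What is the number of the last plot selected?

k = 807
32nd selection = r + (32−1)·k = 20 + 31×807 = 20 + 25017 = 25037

25037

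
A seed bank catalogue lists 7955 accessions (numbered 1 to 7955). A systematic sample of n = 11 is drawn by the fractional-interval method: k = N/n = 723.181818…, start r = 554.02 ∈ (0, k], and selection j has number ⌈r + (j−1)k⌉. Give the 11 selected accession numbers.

j=1: r + 0k = 554.02 → ⌈·⌉ = 555
j=2: r + 1k = 1277.201818… → ⌈·⌉ = 1278
j=3: r + 2k = 2000.383636… → ⌈·⌉ = 2001
j=4: r + 3k = 2723.565454… → ⌈·⌉ = 2724
j=5: r + 4k = 3446.747272… → ⌈·⌉ = 3447
j=6: r + 5k = 4169.929090… → ⌈·⌉ = 4170
j=7: r + 6k = 4893.110909… → ⌈·⌉ = 4894
j=8: r + 7k = 5616.292727… → ⌈·⌉ = 5617
j=9: r + 8k = 6339.474545… → ⌈·⌉ = 6340
j=10: r + 9k = 7062.656363… → ⌈·⌉ = 7063
j=11: r + 10k = 7785.838181… → ⌈·⌉ = 7786

555, 1278, 2001, 2724, 3447, 4170, 4894, 5617, 6340, 7063, 7786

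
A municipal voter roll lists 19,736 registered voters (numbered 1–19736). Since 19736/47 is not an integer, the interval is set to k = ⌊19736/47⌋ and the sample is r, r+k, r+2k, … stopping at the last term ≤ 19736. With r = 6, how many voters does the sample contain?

48

k = ⌊19736/47⌋ = 419
Achieved size = ⌊(19736 − 6)/419⌋ + 1 = ⌊19730/419⌋ + 1 = 47 + 1 = 48
(last selection: 6 + 47×419 = 19699 ≤ 19736; next would be 20118 > 19736)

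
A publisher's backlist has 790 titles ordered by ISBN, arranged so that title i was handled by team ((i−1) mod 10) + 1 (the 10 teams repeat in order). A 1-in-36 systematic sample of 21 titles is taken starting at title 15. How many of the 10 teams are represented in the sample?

5

Consecutive selections differ by k = 36, so their team numbers differ by 36 mod 10 = 6.
gcd(36, 10) = 2, so the sample visits 10/2 = 5 distinct residues mod 10.
Start 15 is team 5; the teams hit are 1, 3, 5, 7, 9.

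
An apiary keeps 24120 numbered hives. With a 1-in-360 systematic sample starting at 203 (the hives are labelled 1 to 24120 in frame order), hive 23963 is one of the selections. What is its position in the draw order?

67

k = 360
position = (23963 − 203)/360 + 1 = 23760/360 + 1 = 66 + 1 = 67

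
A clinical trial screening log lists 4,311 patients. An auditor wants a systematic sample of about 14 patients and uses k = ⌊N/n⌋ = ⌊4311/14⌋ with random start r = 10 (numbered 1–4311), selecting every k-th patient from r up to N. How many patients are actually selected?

k = ⌊4311/14⌋ = 307
Achieved size = ⌊(4311 − 10)/307⌋ + 1 = ⌊4301/307⌋ + 1 = 14 + 1 = 15
(last selection: 10 + 14×307 = 4308 ≤ 4311; next would be 4615 > 4311)

15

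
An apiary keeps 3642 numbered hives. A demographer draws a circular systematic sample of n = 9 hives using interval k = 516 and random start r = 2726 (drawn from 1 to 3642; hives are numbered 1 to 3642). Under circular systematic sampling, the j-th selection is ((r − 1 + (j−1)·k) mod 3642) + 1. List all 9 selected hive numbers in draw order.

2726, 3242, 116, 632, 1148, 1664, 2180, 2696, 3212

Selection 1: 2726
Selection 2: 2726 + 516 = 3242
Selection 3: 3242 + 516 = 3758 → 3758 − 3642 = 116
Selection 4: 116 + 516 = 632
Selection 5: 632 + 516 = 1148
Selection 6: 1148 + 516 = 1664
Selection 7: 1664 + 516 = 2180
Selection 8: 2180 + 516 = 2696
Selection 9: 2696 + 516 = 3212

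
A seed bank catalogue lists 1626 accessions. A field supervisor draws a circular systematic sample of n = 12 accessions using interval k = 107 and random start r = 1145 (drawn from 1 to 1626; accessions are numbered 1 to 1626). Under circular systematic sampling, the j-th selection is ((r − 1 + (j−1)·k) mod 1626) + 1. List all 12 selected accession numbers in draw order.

Selection 1: 1145
Selection 2: 1145 + 107 = 1252
Selection 3: 1252 + 107 = 1359
Selection 4: 1359 + 107 = 1466
Selection 5: 1466 + 107 = 1573
Selection 6: 1573 + 107 = 1680 → 1680 − 1626 = 54
Selection 7: 54 + 107 = 161
Selection 8: 161 + 107 = 268
Selection 9: 268 + 107 = 375
Selection 10: 375 + 107 = 482
Selection 11: 482 + 107 = 589
Selection 12: 589 + 107 = 696

1145, 1252, 1359, 1466, 1573, 54, 161, 268, 375, 482, 589, 696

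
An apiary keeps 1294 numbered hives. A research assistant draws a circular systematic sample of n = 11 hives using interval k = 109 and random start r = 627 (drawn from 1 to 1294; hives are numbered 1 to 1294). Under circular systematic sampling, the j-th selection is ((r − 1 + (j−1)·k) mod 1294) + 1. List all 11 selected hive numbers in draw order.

Selection 1: 627
Selection 2: 627 + 109 = 736
Selection 3: 736 + 109 = 845
Selection 4: 845 + 109 = 954
Selection 5: 954 + 109 = 1063
Selection 6: 1063 + 109 = 1172
Selection 7: 1172 + 109 = 1281
Selection 8: 1281 + 109 = 1390 → 1390 − 1294 = 96
Selection 9: 96 + 109 = 205
Selection 10: 205 + 109 = 314
Selection 11: 314 + 109 = 423

627, 736, 845, 954, 1063, 1172, 1281, 96, 205, 314, 423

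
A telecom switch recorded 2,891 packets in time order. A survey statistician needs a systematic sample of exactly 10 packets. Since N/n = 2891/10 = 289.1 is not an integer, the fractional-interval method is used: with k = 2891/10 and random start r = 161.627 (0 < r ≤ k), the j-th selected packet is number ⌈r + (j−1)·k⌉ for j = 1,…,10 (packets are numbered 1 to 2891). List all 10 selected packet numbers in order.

162, 451, 740, 1029, 1319, 1608, 1897, 2186, 2475, 2764

j=1: r + 0k = 161.627 → ⌈·⌉ = 162
j=2: r + 1k = 450.727 → ⌈·⌉ = 451
j=3: r + 2k = 739.827 → ⌈·⌉ = 740
j=4: r + 3k = 1028.927 → ⌈·⌉ = 1029
j=5: r + 4k = 1318.027 → ⌈·⌉ = 1319
j=6: r + 5k = 1607.127 → ⌈·⌉ = 1608
j=7: r + 6k = 1896.227 → ⌈·⌉ = 1897
j=8: r + 7k = 2185.327 → ⌈·⌉ = 2186
j=9: r + 8k = 2474.427 → ⌈·⌉ = 2475
j=10: r + 9k = 2763.527 → ⌈·⌉ = 2764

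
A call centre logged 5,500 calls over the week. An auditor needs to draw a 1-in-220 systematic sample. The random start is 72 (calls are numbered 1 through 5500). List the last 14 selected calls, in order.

2492, 2712, 2932, 3152, 3372, 3592, 3812, 4032, 4252, 4472, 4692, 4912, 5132, 5352

12th selection = 72 + 11×220 = 2492
13th: 2492 + 220 = 2712
14th: 2712 + 220 = 2932
15th: 2932 + 220 = 3152
16th: 3152 + 220 = 3372
17th: 3372 + 220 = 3592
18th: 3592 + 220 = 3812
19th: 3812 + 220 = 4032
20th: 4032 + 220 = 4252
21st: 4252 + 220 = 4472
22nd: 4472 + 220 = 4692
23rd: 4692 + 220 = 4912
24th: 4912 + 220 = 5132
25th: 5132 + 220 = 5352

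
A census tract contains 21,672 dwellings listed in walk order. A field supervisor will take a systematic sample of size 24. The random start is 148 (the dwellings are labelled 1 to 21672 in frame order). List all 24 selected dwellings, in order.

148, 1051, 1954, 2857, 3760, 4663, 5566, 6469, 7372, 8275, 9178, 10081, 10984, 11887, 12790, 13693, 14596, 15499, 16402, 17305, 18208, 19111, 20014, 20917

k = N/n = 21672/24 = 903
dwelling 1: 148
dwelling 2: 148 + 903 = 1051
dwelling 3: 1051 + 903 = 1954
dwelling 4: 1954 + 903 = 2857
dwelling 5: 2857 + 903 = 3760
dwelling 6: 3760 + 903 = 4663
dwelling 7: 4663 + 903 = 5566
dwelling 8: 5566 + 903 = 6469
dwelling 9: 6469 + 903 = 7372
dwelling 10: 7372 + 903 = 8275
dwelling 11: 8275 + 903 = 9178
dwelling 12: 9178 + 903 = 10081
dwelling 13: 10081 + 903 = 10984
dwelling 14: 10984 + 903 = 11887
dwelling 15: 11887 + 903 = 12790
dwelling 16: 12790 + 903 = 13693
dwelling 17: 13693 + 903 = 14596
dwelling 18: 14596 + 903 = 15499
dwelling 19: 15499 + 903 = 16402
dwelling 20: 16402 + 903 = 17305
dwelling 21: 17305 + 903 = 18208
dwelling 22: 18208 + 903 = 19111
dwelling 23: 19111 + 903 = 20014
dwelling 24: 20014 + 903 = 20917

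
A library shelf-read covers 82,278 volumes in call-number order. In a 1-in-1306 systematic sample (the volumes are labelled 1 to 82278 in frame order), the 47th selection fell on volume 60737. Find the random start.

661

k = 1306
r = 60737 − (47−1)×1306 = 60737 − 60076 = 661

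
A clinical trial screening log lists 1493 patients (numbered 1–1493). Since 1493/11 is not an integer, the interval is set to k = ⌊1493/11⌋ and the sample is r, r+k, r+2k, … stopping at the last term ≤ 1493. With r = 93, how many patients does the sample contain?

11

k = ⌊1493/11⌋ = 135
Achieved size = ⌊(1493 − 93)/135⌋ + 1 = ⌊1400/135⌋ + 1 = 10 + 1 = 11
(last selection: 93 + 10×135 = 1443 ≤ 1493; next would be 1578 > 1493)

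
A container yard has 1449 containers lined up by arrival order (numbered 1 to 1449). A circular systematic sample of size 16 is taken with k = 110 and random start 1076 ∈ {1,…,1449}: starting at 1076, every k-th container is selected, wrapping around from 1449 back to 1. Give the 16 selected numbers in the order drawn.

1076, 1186, 1296, 1406, 67, 177, 287, 397, 507, 617, 727, 837, 947, 1057, 1167, 1277

Selection 1: 1076
Selection 2: 1076 + 110 = 1186
Selection 3: 1186 + 110 = 1296
Selection 4: 1296 + 110 = 1406
Selection 5: 1406 + 110 = 1516 → 1516 − 1449 = 67
Selection 6: 67 + 110 = 177
Selection 7: 177 + 110 = 287
Selection 8: 287 + 110 = 397
Selection 9: 397 + 110 = 507
Selection 10: 507 + 110 = 617
Selection 11: 617 + 110 = 727
Selection 12: 727 + 110 = 837
Selection 13: 837 + 110 = 947
Selection 14: 947 + 110 = 1057
Selection 15: 1057 + 110 = 1167
Selection 16: 1167 + 110 = 1277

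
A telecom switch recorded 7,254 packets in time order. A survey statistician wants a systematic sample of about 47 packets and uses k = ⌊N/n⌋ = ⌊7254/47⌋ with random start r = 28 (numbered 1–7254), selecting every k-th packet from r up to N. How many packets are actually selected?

k = ⌊7254/47⌋ = 154
Achieved size = ⌊(7254 − 28)/154⌋ + 1 = ⌊7226/154⌋ + 1 = 46 + 1 = 47
(last selection: 28 + 46×154 = 7112 ≤ 7254; next would be 7266 > 7254)

47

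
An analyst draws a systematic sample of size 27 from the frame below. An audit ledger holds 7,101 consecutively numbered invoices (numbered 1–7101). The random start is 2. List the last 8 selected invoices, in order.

k = N/n = 7101/27 = 263
20th selection = 2 + 19×263 = 4999
21st: 4999 + 263 = 5262
22nd: 5262 + 263 = 5525
23rd: 5525 + 263 = 5788
24th: 5788 + 263 = 6051
25th: 6051 + 263 = 6314
26th: 6314 + 263 = 6577
27th: 6577 + 263 = 6840

4999, 5262, 5525, 5788, 6051, 6314, 6577, 6840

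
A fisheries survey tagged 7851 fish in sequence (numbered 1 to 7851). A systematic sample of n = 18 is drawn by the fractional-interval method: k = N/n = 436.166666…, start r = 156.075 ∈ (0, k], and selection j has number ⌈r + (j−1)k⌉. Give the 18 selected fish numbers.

j=1: r + 0k = 156.075 → ⌈·⌉ = 157
j=2: r + 1k = 592.241666… → ⌈·⌉ = 593
j=3: r + 2k = 1028.408333… → ⌈·⌉ = 1029
j=4: r + 3k = 1464.575 → ⌈·⌉ = 1465
j=5: r + 4k = 1900.741666… → ⌈·⌉ = 1901
j=6: r + 5k = 2336.908333… → ⌈·⌉ = 2337
j=7: r + 6k = 2773.075 → ⌈·⌉ = 2774
j=8: r + 7k = 3209.241666… → ⌈·⌉ = 3210
j=9: r + 8k = 3645.408333… → ⌈·⌉ = 3646
j=10: r + 9k = 4081.575 → ⌈·⌉ = 4082
j=11: r + 10k = 4517.741666… → ⌈·⌉ = 4518
j=12: r + 11k = 4953.908333… → ⌈·⌉ = 4954
j=13: r + 12k = 5390.075 → ⌈·⌉ = 5391
j=14: r + 13k = 5826.241666… → ⌈·⌉ = 5827
j=15: r + 14k = 6262.408333… → ⌈·⌉ = 6263
j=16: r + 15k = 6698.575 → ⌈·⌉ = 6699
j=17: r + 16k = 7134.741666… → ⌈·⌉ = 7135
j=18: r + 17k = 7570.908333… → ⌈·⌉ = 7571

157, 593, 1029, 1465, 1901, 2337, 2774, 3210, 3646, 4082, 4518, 4954, 5391, 5827, 6263, 6699, 7135, 7571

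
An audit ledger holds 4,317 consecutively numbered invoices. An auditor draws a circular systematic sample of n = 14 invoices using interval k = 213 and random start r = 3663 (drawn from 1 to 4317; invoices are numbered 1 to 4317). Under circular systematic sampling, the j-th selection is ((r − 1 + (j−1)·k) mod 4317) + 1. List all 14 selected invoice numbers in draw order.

3663, 3876, 4089, 4302, 198, 411, 624, 837, 1050, 1263, 1476, 1689, 1902, 2115

Selection 1: 3663
Selection 2: 3663 + 213 = 3876
Selection 3: 3876 + 213 = 4089
Selection 4: 4089 + 213 = 4302
Selection 5: 4302 + 213 = 4515 → 4515 − 4317 = 198
Selection 6: 198 + 213 = 411
Selection 7: 411 + 213 = 624
Selection 8: 624 + 213 = 837
Selection 9: 837 + 213 = 1050
Selection 10: 1050 + 213 = 1263
Selection 11: 1263 + 213 = 1476
Selection 12: 1476 + 213 = 1689
Selection 13: 1689 + 213 = 1902
Selection 14: 1902 + 213 = 2115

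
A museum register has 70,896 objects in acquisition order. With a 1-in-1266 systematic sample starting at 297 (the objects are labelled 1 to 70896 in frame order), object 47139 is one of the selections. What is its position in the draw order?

k = 1266
position = (47139 − 297)/1266 + 1 = 46842/1266 + 1 = 37 + 1 = 38

38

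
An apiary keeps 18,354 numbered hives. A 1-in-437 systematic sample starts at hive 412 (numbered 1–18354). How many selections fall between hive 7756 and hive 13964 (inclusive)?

k = 437
First selection ≥ 7756: 412 + ⌈(7756−412)/437⌉·437 = 412 + 17×437 = 7841
Last selection ≤ 13964: 412 + ⌊(13964−412)/437⌋·437 = 412 + 31×437 = 13959
Count = 31 − 17 + 1 = 15

15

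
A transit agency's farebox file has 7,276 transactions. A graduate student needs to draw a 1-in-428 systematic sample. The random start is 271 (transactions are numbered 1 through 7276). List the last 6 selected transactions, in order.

12th selection = 271 + 11×428 = 4979
13th: 4979 + 428 = 5407
14th: 5407 + 428 = 5835
15th: 5835 + 428 = 6263
16th: 6263 + 428 = 6691
17th: 6691 + 428 = 7119

4979, 5407, 5835, 6263, 6691, 7119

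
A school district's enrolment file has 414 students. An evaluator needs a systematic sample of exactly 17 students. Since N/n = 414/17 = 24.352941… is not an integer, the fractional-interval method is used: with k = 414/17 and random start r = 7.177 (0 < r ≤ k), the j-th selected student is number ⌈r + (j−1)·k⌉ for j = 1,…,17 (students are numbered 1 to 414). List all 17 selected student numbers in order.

j=1: r + 0k = 7.177 → ⌈·⌉ = 8
j=2: r + 1k = 31.529941… → ⌈·⌉ = 32
j=3: r + 2k = 55.882882… → ⌈·⌉ = 56
j=4: r + 3k = 80.235823… → ⌈·⌉ = 81
j=5: r + 4k = 104.588764… → ⌈·⌉ = 105
j=6: r + 5k = 128.941705… → ⌈·⌉ = 129
j=7: r + 6k = 153.294647… → ⌈·⌉ = 154
j=8: r + 7k = 177.647588… → ⌈·⌉ = 178
j=9: r + 8k = 202.000529… → ⌈·⌉ = 203
j=10: r + 9k = 226.353470… → ⌈·⌉ = 227
j=11: r + 10k = 250.706411… → ⌈·⌉ = 251
j=12: r + 11k = 275.059352… → ⌈·⌉ = 276
j=13: r + 12k = 299.412294… → ⌈·⌉ = 300
j=14: r + 13k = 323.765235… → ⌈·⌉ = 324
j=15: r + 14k = 348.118176… → ⌈·⌉ = 349
j=16: r + 15k = 372.471117… → ⌈·⌉ = 373
j=17: r + 16k = 396.824058… → ⌈·⌉ = 397

8, 32, 56, 81, 105, 129, 154, 178, 203, 227, 251, 276, 300, 324, 349, 373, 397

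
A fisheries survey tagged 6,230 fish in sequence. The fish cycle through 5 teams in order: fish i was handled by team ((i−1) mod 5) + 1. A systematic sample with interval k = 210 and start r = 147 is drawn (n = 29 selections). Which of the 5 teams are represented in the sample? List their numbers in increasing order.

Consecutive selections differ by k = 210, so their team numbers differ by 210 mod 5 = 0.
gcd(210, 5) = 5, so the sample visits 5/5 = 1 distinct residues mod 5.
Start 147 is team 2; the teams hit are 2.

2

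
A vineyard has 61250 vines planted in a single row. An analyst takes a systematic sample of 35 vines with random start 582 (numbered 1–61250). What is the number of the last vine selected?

60082

k = 61250/35 = 1750
35th selection = r + (35−1)·k = 582 + 34×1750 = 582 + 59500 = 60082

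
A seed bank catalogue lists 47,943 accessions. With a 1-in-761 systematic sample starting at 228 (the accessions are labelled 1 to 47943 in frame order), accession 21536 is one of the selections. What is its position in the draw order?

29

k = 761
position = (21536 − 228)/761 + 1 = 21308/761 + 1 = 28 + 1 = 29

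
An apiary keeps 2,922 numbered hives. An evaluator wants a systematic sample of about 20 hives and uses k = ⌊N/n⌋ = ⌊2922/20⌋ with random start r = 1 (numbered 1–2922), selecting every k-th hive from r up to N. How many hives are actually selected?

21

k = ⌊2922/20⌋ = 146
Achieved size = ⌊(2922 − 1)/146⌋ + 1 = ⌊2921/146⌋ + 1 = 20 + 1 = 21
(last selection: 1 + 20×146 = 2921 ≤ 2922; next would be 3067 > 2922)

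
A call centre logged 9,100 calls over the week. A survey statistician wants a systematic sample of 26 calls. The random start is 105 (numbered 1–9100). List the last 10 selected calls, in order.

5705, 6055, 6405, 6755, 7105, 7455, 7805, 8155, 8505, 8855

k = N/n = 9100/26 = 350
17th selection = 105 + 16×350 = 5705
18th: 5705 + 350 = 6055
19th: 6055 + 350 = 6405
20th: 6405 + 350 = 6755
21st: 6755 + 350 = 7105
22nd: 7105 + 350 = 7455
23rd: 7455 + 350 = 7805
24th: 7805 + 350 = 8155
25th: 8155 + 350 = 8505
26th: 8505 + 350 = 8855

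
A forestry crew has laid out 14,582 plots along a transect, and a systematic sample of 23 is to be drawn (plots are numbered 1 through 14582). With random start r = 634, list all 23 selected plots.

k = N/n = 14582/23 = 634
plot 1: 634
plot 2: 634 + 634 = 1268
plot 3: 1268 + 634 = 1902
plot 4: 1902 + 634 = 2536
plot 5: 2536 + 634 = 3170
plot 6: 3170 + 634 = 3804
plot 7: 3804 + 634 = 4438
plot 8: 4438 + 634 = 5072
plot 9: 5072 + 634 = 5706
plot 10: 5706 + 634 = 6340
plot 11: 6340 + 634 = 6974
plot 12: 6974 + 634 = 7608
plot 13: 7608 + 634 = 8242
plot 14: 8242 + 634 = 8876
plot 15: 8876 + 634 = 9510
plot 16: 9510 + 634 = 10144
plot 17: 10144 + 634 = 10778
plot 18: 10778 + 634 = 11412
plot 19: 11412 + 634 = 12046
plot 20: 12046 + 634 = 12680
plot 21: 12680 + 634 = 13314
plot 22: 13314 + 634 = 13948
plot 23: 13948 + 634 = 14582

634, 1268, 1902, 2536, 3170, 3804, 4438, 5072, 5706, 6340, 6974, 7608, 8242, 8876, 9510, 10144, 10778, 11412, 12046, 12680, 13314, 13948, 14582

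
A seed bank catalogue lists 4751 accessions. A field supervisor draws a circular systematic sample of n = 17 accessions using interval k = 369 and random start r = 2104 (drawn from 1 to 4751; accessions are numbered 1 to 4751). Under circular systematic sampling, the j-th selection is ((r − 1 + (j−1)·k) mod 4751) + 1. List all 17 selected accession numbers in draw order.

Selection 1: 2104
Selection 2: 2104 + 369 = 2473
Selection 3: 2473 + 369 = 2842
Selection 4: 2842 + 369 = 3211
Selection 5: 3211 + 369 = 3580
Selection 6: 3580 + 369 = 3949
Selection 7: 3949 + 369 = 4318
Selection 8: 4318 + 369 = 4687
Selection 9: 4687 + 369 = 5056 → 5056 − 4751 = 305
Selection 10: 305 + 369 = 674
Selection 11: 674 + 369 = 1043
Selection 12: 1043 + 369 = 1412
Selection 13: 1412 + 369 = 1781
Selection 14: 1781 + 369 = 2150
Selection 15: 2150 + 369 = 2519
Selection 16: 2519 + 369 = 2888
Selection 17: 2888 + 369 = 3257

2104, 2473, 2842, 3211, 3580, 3949, 4318, 4687, 305, 674, 1043, 1412, 1781, 2150, 2519, 2888, 3257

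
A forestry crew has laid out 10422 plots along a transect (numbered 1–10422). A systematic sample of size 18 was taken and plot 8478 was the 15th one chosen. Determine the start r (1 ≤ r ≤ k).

k = 10422/18 = 579
r = 8478 − (15−1)×579 = 8478 − 8106 = 372

372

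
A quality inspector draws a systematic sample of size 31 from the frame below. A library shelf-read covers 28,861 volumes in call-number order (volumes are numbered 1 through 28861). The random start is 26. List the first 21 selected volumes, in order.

26, 957, 1888, 2819, 3750, 4681, 5612, 6543, 7474, 8405, 9336, 10267, 11198, 12129, 13060, 13991, 14922, 15853, 16784, 17715, 18646

k = N/n = 28861/31 = 931
volume 1: 26
volume 2: 26 + 931 = 957
volume 3: 957 + 931 = 1888
volume 4: 1888 + 931 = 2819
volume 5: 2819 + 931 = 3750
volume 6: 3750 + 931 = 4681
volume 7: 4681 + 931 = 5612
volume 8: 5612 + 931 = 6543
volume 9: 6543 + 931 = 7474
volume 10: 7474 + 931 = 8405
volume 11: 8405 + 931 = 9336
volume 12: 9336 + 931 = 10267
volume 13: 10267 + 931 = 11198
volume 14: 11198 + 931 = 12129
volume 15: 12129 + 931 = 13060
volume 16: 13060 + 931 = 13991
volume 17: 13991 + 931 = 14922
volume 18: 14922 + 931 = 15853
volume 19: 15853 + 931 = 16784
volume 20: 16784 + 931 = 17715
volume 21: 17715 + 931 = 18646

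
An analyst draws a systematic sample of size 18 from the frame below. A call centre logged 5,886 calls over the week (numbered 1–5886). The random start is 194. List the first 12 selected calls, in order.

194, 521, 848, 1175, 1502, 1829, 2156, 2483, 2810, 3137, 3464, 3791

k = N/n = 5886/18 = 327
call 1: 194
call 2: 194 + 327 = 521
call 3: 521 + 327 = 848
call 4: 848 + 327 = 1175
call 5: 1175 + 327 = 1502
call 6: 1502 + 327 = 1829
call 7: 1829 + 327 = 2156
call 8: 2156 + 327 = 2483
call 9: 2483 + 327 = 2810
call 10: 2810 + 327 = 3137
call 11: 3137 + 327 = 3464
call 12: 3464 + 327 = 3791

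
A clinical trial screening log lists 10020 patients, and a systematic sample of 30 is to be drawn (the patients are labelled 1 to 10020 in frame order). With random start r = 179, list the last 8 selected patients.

k = N/n = 10020/30 = 334
23rd selection = 179 + 22×334 = 7527
24th: 7527 + 334 = 7861
25th: 7861 + 334 = 8195
26th: 8195 + 334 = 8529
27th: 8529 + 334 = 8863
28th: 8863 + 334 = 9197
29th: 9197 + 334 = 9531
30th: 9531 + 334 = 9865

7527, 7861, 8195, 8529, 8863, 9197, 9531, 9865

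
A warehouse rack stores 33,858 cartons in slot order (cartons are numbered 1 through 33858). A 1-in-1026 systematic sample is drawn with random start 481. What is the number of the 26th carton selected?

26131

k = 1026
26th selection = r + (26−1)·k = 481 + 25×1026 = 481 + 25650 = 26131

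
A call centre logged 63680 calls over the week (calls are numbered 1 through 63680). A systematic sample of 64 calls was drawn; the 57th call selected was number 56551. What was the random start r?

k = 63680/64 = 995
r = 56551 − (57−1)×995 = 56551 − 55720 = 831

831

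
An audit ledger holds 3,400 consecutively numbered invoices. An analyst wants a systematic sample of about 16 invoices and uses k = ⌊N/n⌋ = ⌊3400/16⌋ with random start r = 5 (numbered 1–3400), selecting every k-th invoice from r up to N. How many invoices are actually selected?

17

k = ⌊3400/16⌋ = 212
Achieved size = ⌊(3400 − 5)/212⌋ + 1 = ⌊3395/212⌋ + 1 = 16 + 1 = 17
(last selection: 5 + 16×212 = 3397 ≤ 3400; next would be 3609 > 3400)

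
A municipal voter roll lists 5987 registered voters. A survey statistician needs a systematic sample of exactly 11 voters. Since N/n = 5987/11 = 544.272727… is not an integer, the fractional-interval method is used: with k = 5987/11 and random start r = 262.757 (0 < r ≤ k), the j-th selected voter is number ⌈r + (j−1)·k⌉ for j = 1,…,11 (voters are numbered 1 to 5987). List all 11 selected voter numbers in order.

j=1: r + 0k = 262.757 → ⌈·⌉ = 263
j=2: r + 1k = 807.029727… → ⌈·⌉ = 808
j=3: r + 2k = 1351.302454… → ⌈·⌉ = 1352
j=4: r + 3k = 1895.575181… → ⌈·⌉ = 1896
j=5: r + 4k = 2439.847909… → ⌈·⌉ = 2440
j=6: r + 5k = 2984.120636… → ⌈·⌉ = 2985
j=7: r + 6k = 3528.393363… → ⌈·⌉ = 3529
j=8: r + 7k = 4072.666090… → ⌈·⌉ = 4073
j=9: r + 8k = 4616.938818… → ⌈·⌉ = 4617
j=10: r + 9k = 5161.211545… → ⌈·⌉ = 5162
j=11: r + 10k = 5705.484272… → ⌈·⌉ = 5706

263, 808, 1352, 1896, 2440, 2985, 3529, 4073, 4617, 5162, 5706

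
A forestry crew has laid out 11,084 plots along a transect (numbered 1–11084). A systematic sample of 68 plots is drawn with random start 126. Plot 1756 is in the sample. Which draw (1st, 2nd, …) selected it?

11

k = 11084/68 = 163
position = (1756 − 126)/163 + 1 = 1630/163 + 1 = 10 + 1 = 11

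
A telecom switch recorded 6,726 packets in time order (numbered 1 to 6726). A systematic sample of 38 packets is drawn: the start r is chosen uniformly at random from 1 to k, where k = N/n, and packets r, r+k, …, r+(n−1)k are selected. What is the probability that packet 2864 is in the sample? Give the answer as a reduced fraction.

1/177

k = 6726/38 = 177.
Packet 2864 is selected iff r ≡ 2864 (mod 177); exactly one such r in {1,…,177}.
Inclusion probability = 1/177.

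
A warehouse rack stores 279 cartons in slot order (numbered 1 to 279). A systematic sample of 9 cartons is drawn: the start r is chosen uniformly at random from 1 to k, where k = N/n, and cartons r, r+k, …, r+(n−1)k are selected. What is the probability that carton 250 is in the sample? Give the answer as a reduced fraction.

k = 279/9 = 31.
Carton 250 is selected iff r ≡ 250 (mod 31); exactly one such r in {1,…,31}.
Inclusion probability = 1/31.

1/31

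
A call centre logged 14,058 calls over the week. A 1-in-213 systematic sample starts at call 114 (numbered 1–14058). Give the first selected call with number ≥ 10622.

10764

k = 213
Steps past start: ⌈(10622 − 114)/213⌉ = ⌈10508/213⌉ = 50
Selected call: 114 + 50×213 = 10764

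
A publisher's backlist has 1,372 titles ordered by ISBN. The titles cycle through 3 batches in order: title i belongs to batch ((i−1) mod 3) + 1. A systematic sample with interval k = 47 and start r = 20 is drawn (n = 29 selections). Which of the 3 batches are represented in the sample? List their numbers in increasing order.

1, 2, 3

Consecutive selections differ by k = 47, so their batch numbers differ by 47 mod 3 = 2.
gcd(47, 3) = 1, so the sample visits 3/1 = 3 distinct residues mod 3.
Start 20 is batch 2; the batches hit are 1, 2, 3.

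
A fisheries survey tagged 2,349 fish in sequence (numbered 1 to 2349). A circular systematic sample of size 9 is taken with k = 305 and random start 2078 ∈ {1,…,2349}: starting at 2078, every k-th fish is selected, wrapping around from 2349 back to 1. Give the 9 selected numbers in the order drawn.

Selection 1: 2078
Selection 2: 2078 + 305 = 2383 → 2383 − 2349 = 34
Selection 3: 34 + 305 = 339
Selection 4: 339 + 305 = 644
Selection 5: 644 + 305 = 949
Selection 6: 949 + 305 = 1254
Selection 7: 1254 + 305 = 1559
Selection 8: 1559 + 305 = 1864
Selection 9: 1864 + 305 = 2169

2078, 34, 339, 644, 949, 1254, 1559, 1864, 2169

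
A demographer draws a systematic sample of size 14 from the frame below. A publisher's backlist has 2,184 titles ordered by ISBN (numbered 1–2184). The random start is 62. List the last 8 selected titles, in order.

k = N/n = 2184/14 = 156
7th selection = 62 + 6×156 = 998
8th: 998 + 156 = 1154
9th: 1154 + 156 = 1310
10th: 1310 + 156 = 1466
11th: 1466 + 156 = 1622
12th: 1622 + 156 = 1778
13th: 1778 + 156 = 1934
14th: 1934 + 156 = 2090

998, 1154, 1310, 1466, 1622, 1778, 1934, 2090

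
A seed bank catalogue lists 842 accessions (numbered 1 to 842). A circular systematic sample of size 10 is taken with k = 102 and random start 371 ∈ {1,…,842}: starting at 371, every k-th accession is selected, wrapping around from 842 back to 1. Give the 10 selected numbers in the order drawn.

Selection 1: 371
Selection 2: 371 + 102 = 473
Selection 3: 473 + 102 = 575
Selection 4: 575 + 102 = 677
Selection 5: 677 + 102 = 779
Selection 6: 779 + 102 = 881 → 881 − 842 = 39
Selection 7: 39 + 102 = 141
Selection 8: 141 + 102 = 243
Selection 9: 243 + 102 = 345
Selection 10: 345 + 102 = 447

371, 473, 575, 677, 779, 39, 141, 243, 345, 447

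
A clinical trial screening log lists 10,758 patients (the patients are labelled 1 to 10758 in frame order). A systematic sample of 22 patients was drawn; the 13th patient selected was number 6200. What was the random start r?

k = 10758/22 = 489
r = 6200 − (13−1)×489 = 6200 − 5868 = 332

332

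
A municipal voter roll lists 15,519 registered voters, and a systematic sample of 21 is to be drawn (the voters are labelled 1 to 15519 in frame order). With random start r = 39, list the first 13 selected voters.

39, 778, 1517, 2256, 2995, 3734, 4473, 5212, 5951, 6690, 7429, 8168, 8907

k = N/n = 15519/21 = 739
voter 1: 39
voter 2: 39 + 739 = 778
voter 3: 778 + 739 = 1517
voter 4: 1517 + 739 = 2256
voter 5: 2256 + 739 = 2995
voter 6: 2995 + 739 = 3734
voter 7: 3734 + 739 = 4473
voter 8: 4473 + 739 = 5212
voter 9: 5212 + 739 = 5951
voter 10: 5951 + 739 = 6690
voter 11: 6690 + 739 = 7429
voter 12: 7429 + 739 = 8168
voter 13: 8168 + 739 = 8907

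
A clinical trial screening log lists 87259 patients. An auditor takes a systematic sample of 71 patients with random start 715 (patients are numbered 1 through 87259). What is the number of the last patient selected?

k = 87259/71 = 1229
71st selection = r + (71−1)·k = 715 + 70×1229 = 715 + 86030 = 86745

86745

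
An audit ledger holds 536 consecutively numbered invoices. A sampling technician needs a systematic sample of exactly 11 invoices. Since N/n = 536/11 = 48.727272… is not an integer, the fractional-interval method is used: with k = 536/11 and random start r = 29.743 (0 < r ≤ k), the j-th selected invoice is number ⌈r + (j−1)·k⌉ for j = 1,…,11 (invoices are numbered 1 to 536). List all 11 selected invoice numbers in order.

30, 79, 128, 176, 225, 274, 323, 371, 420, 469, 518

j=1: r + 0k = 29.743 → ⌈·⌉ = 30
j=2: r + 1k = 78.470272… → ⌈·⌉ = 79
j=3: r + 2k = 127.197545… → ⌈·⌉ = 128
j=4: r + 3k = 175.924818… → ⌈·⌉ = 176
j=5: r + 4k = 224.652090… → ⌈·⌉ = 225
j=6: r + 5k = 273.379363… → ⌈·⌉ = 274
j=7: r + 6k = 322.106636… → ⌈·⌉ = 323
j=8: r + 7k = 370.833909… → ⌈·⌉ = 371
j=9: r + 8k = 419.561181… → ⌈·⌉ = 420
j=10: r + 9k = 468.288454… → ⌈·⌉ = 469
j=11: r + 10k = 517.015727… → ⌈·⌉ = 518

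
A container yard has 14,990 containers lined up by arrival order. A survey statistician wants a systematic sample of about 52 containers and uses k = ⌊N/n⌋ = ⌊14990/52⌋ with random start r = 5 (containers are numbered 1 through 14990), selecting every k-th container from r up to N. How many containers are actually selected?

k = ⌊14990/52⌋ = 288
Achieved size = ⌊(14990 − 5)/288⌋ + 1 = ⌊14985/288⌋ + 1 = 52 + 1 = 53
(last selection: 5 + 52×288 = 14981 ≤ 14990; next would be 15269 > 14990)

53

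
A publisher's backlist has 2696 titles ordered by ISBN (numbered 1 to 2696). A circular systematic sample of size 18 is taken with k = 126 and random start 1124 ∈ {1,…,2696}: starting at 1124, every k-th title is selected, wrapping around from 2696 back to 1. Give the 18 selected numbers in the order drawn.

1124, 1250, 1376, 1502, 1628, 1754, 1880, 2006, 2132, 2258, 2384, 2510, 2636, 66, 192, 318, 444, 570

Selection 1: 1124
Selection 2: 1124 + 126 = 1250
Selection 3: 1250 + 126 = 1376
Selection 4: 1376 + 126 = 1502
Selection 5: 1502 + 126 = 1628
Selection 6: 1628 + 126 = 1754
Selection 7: 1754 + 126 = 1880
Selection 8: 1880 + 126 = 2006
Selection 9: 2006 + 126 = 2132
Selection 10: 2132 + 126 = 2258
Selection 11: 2258 + 126 = 2384
Selection 12: 2384 + 126 = 2510
Selection 13: 2510 + 126 = 2636
Selection 14: 2636 + 126 = 2762 → 2762 − 2696 = 66
Selection 15: 66 + 126 = 192
Selection 16: 192 + 126 = 318
Selection 17: 318 + 126 = 444
Selection 18: 444 + 126 = 570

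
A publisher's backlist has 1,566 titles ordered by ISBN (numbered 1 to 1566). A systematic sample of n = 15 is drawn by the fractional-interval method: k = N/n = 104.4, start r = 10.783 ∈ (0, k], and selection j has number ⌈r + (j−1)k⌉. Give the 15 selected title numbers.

11, 116, 220, 324, 429, 533, 638, 742, 846, 951, 1055, 1160, 1264, 1368, 1473

j=1: r + 0k = 10.783 → ⌈·⌉ = 11
j=2: r + 1k = 115.183 → ⌈·⌉ = 116
j=3: r + 2k = 219.583 → ⌈·⌉ = 220
j=4: r + 3k = 323.983 → ⌈·⌉ = 324
j=5: r + 4k = 428.383 → ⌈·⌉ = 429
j=6: r + 5k = 532.783 → ⌈·⌉ = 533
j=7: r + 6k = 637.183 → ⌈·⌉ = 638
j=8: r + 7k = 741.583 → ⌈·⌉ = 742
j=9: r + 8k = 845.983 → ⌈·⌉ = 846
j=10: r + 9k = 950.383 → ⌈·⌉ = 951
j=11: r + 10k = 1054.783 → ⌈·⌉ = 1055
j=12: r + 11k = 1159.183 → ⌈·⌉ = 1160
j=13: r + 12k = 1263.583 → ⌈·⌉ = 1264
j=14: r + 13k = 1367.983 → ⌈·⌉ = 1368
j=15: r + 14k = 1472.383 → ⌈·⌉ = 1473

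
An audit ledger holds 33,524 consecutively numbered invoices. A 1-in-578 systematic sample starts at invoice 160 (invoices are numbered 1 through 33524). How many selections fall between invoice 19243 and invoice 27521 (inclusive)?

k = 578
First selection ≥ 19243: 160 + ⌈(19243−160)/578⌉·578 = 160 + 34×578 = 19812
Last selection ≤ 27521: 160 + ⌊(27521−160)/578⌋·578 = 160 + 47×578 = 27326
Count = 47 − 34 + 1 = 14

14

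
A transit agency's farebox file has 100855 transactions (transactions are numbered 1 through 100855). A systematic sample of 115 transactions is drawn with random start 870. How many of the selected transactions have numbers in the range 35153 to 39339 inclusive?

k = 100855/115 = 877
First selection ≥ 35153: 870 + ⌈(35153−870)/877⌉·877 = 870 + 40×877 = 35950
Last selection ≤ 39339: 870 + ⌊(39339−870)/877⌋·877 = 870 + 43×877 = 38581
Count = 43 − 40 + 1 = 4

4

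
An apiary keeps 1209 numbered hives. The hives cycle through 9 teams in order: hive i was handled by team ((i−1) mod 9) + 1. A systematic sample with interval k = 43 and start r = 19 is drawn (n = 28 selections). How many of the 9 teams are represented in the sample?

Consecutive selections differ by k = 43, so their team numbers differ by 43 mod 9 = 7.
gcd(43, 9) = 1, so the sample visits 9/1 = 9 distinct residues mod 9.
Start 19 is team 1; the teams hit are 1, 2, 3, 4, 5, 6, 7, 8, 9.

9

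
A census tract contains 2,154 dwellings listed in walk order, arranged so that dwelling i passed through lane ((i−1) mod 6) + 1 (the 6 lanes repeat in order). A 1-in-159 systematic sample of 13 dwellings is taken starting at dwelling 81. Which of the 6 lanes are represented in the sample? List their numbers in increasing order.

3, 6

Consecutive selections differ by k = 159, so their lane numbers differ by 159 mod 6 = 3.
gcd(159, 6) = 3, so the sample visits 6/3 = 2 distinct residues mod 6.
Start 81 is lane 3; the lanes hit are 3, 6.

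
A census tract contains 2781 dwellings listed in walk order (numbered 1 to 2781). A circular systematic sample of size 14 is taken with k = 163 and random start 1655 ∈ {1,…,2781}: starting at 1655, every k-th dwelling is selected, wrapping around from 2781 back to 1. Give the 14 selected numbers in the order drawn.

1655, 1818, 1981, 2144, 2307, 2470, 2633, 15, 178, 341, 504, 667, 830, 993

Selection 1: 1655
Selection 2: 1655 + 163 = 1818
Selection 3: 1818 + 163 = 1981
Selection 4: 1981 + 163 = 2144
Selection 5: 2144 + 163 = 2307
Selection 6: 2307 + 163 = 2470
Selection 7: 2470 + 163 = 2633
Selection 8: 2633 + 163 = 2796 → 2796 − 2781 = 15
Selection 9: 15 + 163 = 178
Selection 10: 178 + 163 = 341
Selection 11: 341 + 163 = 504
Selection 12: 504 + 163 = 667
Selection 13: 667 + 163 = 830
Selection 14: 830 + 163 = 993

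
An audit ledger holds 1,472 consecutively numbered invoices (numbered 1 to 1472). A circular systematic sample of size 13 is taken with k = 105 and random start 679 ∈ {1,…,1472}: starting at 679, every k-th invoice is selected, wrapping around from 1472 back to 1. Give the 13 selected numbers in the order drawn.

679, 784, 889, 994, 1099, 1204, 1309, 1414, 47, 152, 257, 362, 467

Selection 1: 679
Selection 2: 679 + 105 = 784
Selection 3: 784 + 105 = 889
Selection 4: 889 + 105 = 994
Selection 5: 994 + 105 = 1099
Selection 6: 1099 + 105 = 1204
Selection 7: 1204 + 105 = 1309
Selection 8: 1309 + 105 = 1414
Selection 9: 1414 + 105 = 1519 → 1519 − 1472 = 47
Selection 10: 47 + 105 = 152
Selection 11: 152 + 105 = 257
Selection 12: 257 + 105 = 362
Selection 13: 362 + 105 = 467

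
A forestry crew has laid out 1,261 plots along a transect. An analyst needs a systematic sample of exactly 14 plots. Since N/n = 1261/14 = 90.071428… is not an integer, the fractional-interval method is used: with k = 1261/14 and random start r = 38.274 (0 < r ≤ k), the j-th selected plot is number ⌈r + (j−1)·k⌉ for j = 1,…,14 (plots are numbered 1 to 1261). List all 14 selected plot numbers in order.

j=1: r + 0k = 38.274 → ⌈·⌉ = 39
j=2: r + 1k = 128.345428… → ⌈·⌉ = 129
j=3: r + 2k = 218.416857… → ⌈·⌉ = 219
j=4: r + 3k = 308.488285… → ⌈·⌉ = 309
j=5: r + 4k = 398.559714… → ⌈·⌉ = 399
j=6: r + 5k = 488.631142… → ⌈·⌉ = 489
j=7: r + 6k = 578.702571… → ⌈·⌉ = 579
j=8: r + 7k = 668.774 → ⌈·⌉ = 669
j=9: r + 8k = 758.845428… → ⌈·⌉ = 759
j=10: r + 9k = 848.916857… → ⌈·⌉ = 849
j=11: r + 10k = 938.988285… → ⌈·⌉ = 939
j=12: r + 11k = 1029.059714… → ⌈·⌉ = 1030
j=13: r + 12k = 1119.131142… → ⌈·⌉ = 1120
j=14: r + 13k = 1209.202571… → ⌈·⌉ = 1210

39, 129, 219, 309, 399, 489, 579, 669, 759, 849, 939, 1030, 1120, 1210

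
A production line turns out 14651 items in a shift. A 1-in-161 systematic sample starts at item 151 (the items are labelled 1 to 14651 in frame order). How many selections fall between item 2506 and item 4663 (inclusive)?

k = 161
First selection ≥ 2506: 151 + ⌈(2506−151)/161⌉·161 = 151 + 15×161 = 2566
Last selection ≤ 4663: 151 + ⌊(4663−151)/161⌋·161 = 151 + 28×161 = 4659
Count = 28 − 15 + 1 = 14

14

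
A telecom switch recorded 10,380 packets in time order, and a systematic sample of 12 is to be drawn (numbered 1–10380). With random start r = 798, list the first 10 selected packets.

k = N/n = 10380/12 = 865
packet 1: 798
packet 2: 798 + 865 = 1663
packet 3: 1663 + 865 = 2528
packet 4: 2528 + 865 = 3393
packet 5: 3393 + 865 = 4258
packet 6: 4258 + 865 = 5123
packet 7: 5123 + 865 = 5988
packet 8: 5988 + 865 = 6853
packet 9: 6853 + 865 = 7718
packet 10: 7718 + 865 = 8583

798, 1663, 2528, 3393, 4258, 5123, 5988, 6853, 7718, 8583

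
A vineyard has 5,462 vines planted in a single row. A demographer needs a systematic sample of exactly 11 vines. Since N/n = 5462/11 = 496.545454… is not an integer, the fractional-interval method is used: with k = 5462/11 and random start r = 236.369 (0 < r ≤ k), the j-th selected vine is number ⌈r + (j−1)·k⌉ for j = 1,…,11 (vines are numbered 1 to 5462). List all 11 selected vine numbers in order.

j=1: r + 0k = 236.369 → ⌈·⌉ = 237
j=2: r + 1k = 732.914454… → ⌈·⌉ = 733
j=3: r + 2k = 1229.459909… → ⌈·⌉ = 1230
j=4: r + 3k = 1726.005363… → ⌈·⌉ = 1727
j=5: r + 4k = 2222.550818… → ⌈·⌉ = 2223
j=6: r + 5k = 2719.096272… → ⌈·⌉ = 2720
j=7: r + 6k = 3215.641727… → ⌈·⌉ = 3216
j=8: r + 7k = 3712.187181… → ⌈·⌉ = 3713
j=9: r + 8k = 4208.732636… → ⌈·⌉ = 4209
j=10: r + 9k = 4705.278090… → ⌈·⌉ = 4706
j=11: r + 10k = 5201.823545… → ⌈·⌉ = 5202

237, 733, 1230, 1727, 2223, 2720, 3216, 3713, 4209, 4706, 5202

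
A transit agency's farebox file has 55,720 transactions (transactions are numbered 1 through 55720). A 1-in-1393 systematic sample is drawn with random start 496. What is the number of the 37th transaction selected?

k = 1393
37th selection = r + (37−1)·k = 496 + 36×1393 = 496 + 50148 = 50644

50644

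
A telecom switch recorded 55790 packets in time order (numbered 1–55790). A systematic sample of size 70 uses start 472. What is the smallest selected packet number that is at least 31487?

31555

k = 55790/70 = 797
Steps past start: ⌈(31487 − 472)/797⌉ = ⌈31015/797⌉ = 39
Selected packet: 472 + 39×797 = 31555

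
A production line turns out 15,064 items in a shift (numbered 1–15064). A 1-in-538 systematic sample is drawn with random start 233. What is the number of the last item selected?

k = 538
28th selection = r + (28−1)·k = 233 + 27×538 = 233 + 14526 = 14759

14759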